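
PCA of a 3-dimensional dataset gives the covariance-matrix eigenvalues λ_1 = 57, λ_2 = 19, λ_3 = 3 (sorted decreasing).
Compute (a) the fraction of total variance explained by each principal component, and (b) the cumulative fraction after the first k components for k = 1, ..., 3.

Step 1 — total variance = trace(Sigma) = Σ λ_i = 57 + 19 + 3 = 79.

Step 2 — fraction explained by component i = λ_i / Σ λ:
  PC1: 57/79 = 0.7215
  PC2: 19/79 = 0.2405
  PC3: 3/79 = 0.038

Step 3 — cumulative fraction after k components = (λ_1 + ... + λ_k) / Σ λ:
  k = 1: 57/79 = 0.7215
  k = 2: (57 + 19)/79 = 76/79 = 0.962
  k = 3: (57 + 19 + 3)/79 = 79/79 = 1

Summary (fraction, with percent):

explained: PC1 0.7215 (72.15%), PC2 0.2405 (24.05%), PC3 0.038 (3.8%);  cumulative: 0.7215, 0.962, 1


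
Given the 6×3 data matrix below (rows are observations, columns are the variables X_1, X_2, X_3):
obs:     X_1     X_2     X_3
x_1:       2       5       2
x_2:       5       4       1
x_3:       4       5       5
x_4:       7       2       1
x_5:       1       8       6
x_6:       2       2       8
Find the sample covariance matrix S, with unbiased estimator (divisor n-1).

Step 1 — column means:
  mean(X_1) = (2 + 5 + 4 + 7 + 1 + 2) / 6 = 21/6 = 3.5
  mean(X_2) = (5 + 4 + 5 + 2 + 8 + 2) / 6 = 26/6 = 4.3333
  mean(X_3) = (2 + 1 + 5 + 1 + 6 + 8) / 6 = 23/6 = 3.8333

Step 2 — sample covariance S[i,j] = (1/(n-1)) · Σ_k (x_{k,i} - mean_i) · (x_{k,j} - mean_j), with n-1 = 5.
  S[X_1,X_1] = ((-1.5)·(-1.5) + (1.5)·(1.5) + (0.5)·(0.5) + (3.5)·(3.5) + (-2.5)·(-2.5) + (-1.5)·(-1.5)) / 5 = 25.5/5 = 5.1
  S[X_1,X_2] = ((-1.5)·(0.6667) + (1.5)·(-0.3333) + (0.5)·(0.6667) + (3.5)·(-2.3333) + (-2.5)·(3.6667) + (-1.5)·(-2.3333)) / 5 = -15/5 = -3
  S[X_1,X_3] = ((-1.5)·(-1.8333) + (1.5)·(-2.8333) + (0.5)·(1.1667) + (3.5)·(-2.8333) + (-2.5)·(2.1667) + (-1.5)·(4.1667)) / 5 = -22.5/5 = -4.5
  S[X_2,X_2] = ((0.6667)·(0.6667) + (-0.3333)·(-0.3333) + (0.6667)·(0.6667) + (-2.3333)·(-2.3333) + (3.6667)·(3.6667) + (-2.3333)·(-2.3333)) / 5 = 25.3333/5 = 5.0667
  S[X_2,X_3] = ((0.6667)·(-1.8333) + (-0.3333)·(-2.8333) + (0.6667)·(1.1667) + (-2.3333)·(-2.8333) + (3.6667)·(2.1667) + (-2.3333)·(4.1667)) / 5 = 5.3333/5 = 1.0667
  S[X_3,X_3] = ((-1.8333)·(-1.8333) + (-2.8333)·(-2.8333) + (1.1667)·(1.1667) + (-2.8333)·(-2.8333) + (2.1667)·(2.1667) + (4.1667)·(4.1667)) / 5 = 42.8333/5 = 8.5667

S is symmetric (S[j,i] = S[i,j]). Assembling:

S = [[5.1, -3, -4.5],
 [-3, 5.0667, 1.0667],
 [-4.5, 1.0667, 8.5667]]


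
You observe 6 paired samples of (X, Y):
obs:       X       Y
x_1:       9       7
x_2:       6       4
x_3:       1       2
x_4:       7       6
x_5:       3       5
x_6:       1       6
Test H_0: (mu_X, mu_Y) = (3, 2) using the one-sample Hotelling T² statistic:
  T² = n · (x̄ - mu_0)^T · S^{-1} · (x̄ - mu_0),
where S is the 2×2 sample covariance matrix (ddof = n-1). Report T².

Step 1 — sample mean vector:
  mean(X) = (9 + 6 + 1 + 7 + 3 + 1) / 6 = 27/6 = 4.5
  mean(Y) = (7 + 4 + 2 + 6 + 5 + 6) / 6 = 30/6 = 5
  x̄ = (4.5, 5),  deviation x̄ - mu_0 = (4.5, 5) - (3, 2) = (1.5, 3).

Step 2 — sample covariance matrix, S[i,j] = (1/(n-1)) · Σ_k (x_{k,i} - mean_i) · (x_{k,j} - mean_j), divisor n-1 = 5:
  S[X,X] = ((4.5)·(4.5) + (1.5)·(1.5) + (-3.5)·(-3.5) + (2.5)·(2.5) + (-1.5)·(-1.5) + (-3.5)·(-3.5)) / 5 = 55.5/5 = 11.1
  S[X,Y] = ((4.5)·(2) + (1.5)·(-1) + (-3.5)·(-3) + (2.5)·(1) + (-1.5)·(0) + (-3.5)·(1)) / 5 = 17/5 = 3.4
  S[Y,Y] = ((2)·(2) + (-1)·(-1) + (-3)·(-3) + (1)·(1) + (0)·(0) + (1)·(1)) / 5 = 16/5 = 3.2
  S = [[11.1, 3.4],
 [3.4, 3.2]].

Step 3 — invert S. det(S) = 11.1·3.2 - (3.4)² = 23.96.
  S^{-1} = (1/det) · [[d, -b], [-b, a]] = [[0.1336, -0.1419],
 [-0.1419, 0.4633]].

Step 4 — quadratic form (x̄ - mu_0)^T · S^{-1} · (x̄ - mu_0):
  S^{-1} · (x̄ - mu_0) = (-0.2254, 1.177),
  (x̄ - mu_0)^T · [...] = (1.5)·(-0.2254) + (3)·(1.177) = 3.1928.

Step 5 — scale by n: T² = 6 · 3.1928 = 19.1569.

T² ≈ 19.1569


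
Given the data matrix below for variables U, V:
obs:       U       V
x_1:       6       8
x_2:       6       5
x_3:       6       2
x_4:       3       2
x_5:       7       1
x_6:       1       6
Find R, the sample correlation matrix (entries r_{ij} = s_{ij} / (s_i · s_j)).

Step 1 — column means:
  mean(U) = (6 + 6 + 6 + 3 + 7 + 1) / 6 = 29/6 = 4.8333
  mean(V) = (8 + 5 + 2 + 2 + 1 + 6) / 6 = 24/6 = 4

Step 2 — sample variances and covariances s[i,j] = (1/(n-1)) · Σ_k (x_{k,i} - mean_i) · (x_{k,j} - mean_j), with n-1 = 5:
  s[U,U] = ((1.1667)·(1.1667) + (1.1667)·(1.1667) + (1.1667)·(1.1667) + (-1.8333)·(-1.8333) + (2.1667)·(2.1667) + (-3.8333)·(-3.8333)) / 5 = 26.8333/5 = 5.3667
  s[U,V] = ((1.1667)·(4) + (1.1667)·(1) + (1.1667)·(-2) + (-1.8333)·(-2) + (2.1667)·(-3) + (-3.8333)·(2)) / 5 = -7/5 = -1.4
  s[V,V] = ((4)·(4) + (1)·(1) + (-2)·(-2) + (-2)·(-2) + (-3)·(-3) + (2)·(2)) / 5 = 38/5 = 7.6
  Sample standard deviations s_i = √(s[i,i]):
  s(U) = √(5.3667) = 2.3166
  s(V) = √(7.6) = 2.7568

Step 3 — r_{ij} = s_{ij} / (s_i · s_j):
  r[U,U] = 1 (diagonal).
  r[U,V] = -1.4 / (2.3166 · 2.7568) = -1.4 / 6.3864 = -0.2192
  r[V,V] = 1 (diagonal).

R is symmetric with unit diagonal. Assembling:

R = [[1, -0.2192],
 [-0.2192, 1]]


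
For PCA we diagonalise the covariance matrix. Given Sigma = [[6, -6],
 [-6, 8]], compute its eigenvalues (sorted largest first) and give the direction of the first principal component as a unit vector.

Step 1 — characteristic polynomial of 2×2 Sigma:
  det(Sigma - λI) = λ² - trace · λ + det = 0.
  trace = 6 + 8 = 14, det = 6·8 - (-6)² = 12.
Step 2 — discriminant:
  Δ = trace² - 4·det = 196 - 48 = 148.
Step 3 — eigenvalues:
  λ = (trace ± √Δ)/2 = (14 ± 12.1655)/2,
  λ_1 = 13.0828,  λ_2 = 0.9172.

Step 4 — unit eigenvector for λ_1: solve (Sigma - λ_1 I)v = 0. First row:
  (6 - 13.0828)·v_x + (-6)·v_y = 0, i.e. (-7.0828)·v_x + (-6)·v_y = 0,
  so v ∝ (b, λ_1 - a) = (-6, 7.0828); multiply by -1 so the first entry is positive: u = (6, -7.0828).
  ||u|| = √((6)² + (-7.0828)²) = √(86.1655) ≈ 9.2825,
  v_1 = u/||u|| ≈ (0.6464, -0.763) (||v_1|| = 1).

λ_1 = 13.0828,  λ_2 = 0.9172;  v_1 ≈ (0.6464, -0.763)


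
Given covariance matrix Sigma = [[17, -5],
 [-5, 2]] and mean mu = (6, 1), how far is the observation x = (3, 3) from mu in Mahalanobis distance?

Step 1 — centre the observation: (x - mu) = (-3, 2).

Step 2 — invert Sigma. det(Sigma) = 17·2 - (-5)² = 9.
  Sigma^{-1} = (1/det) · [[d, -b], [-b, a]] = [[0.2222, 0.5556],
 [0.5556, 1.8889]].

Step 3 — form the quadratic (x - mu)^T · Sigma^{-1} · (x - mu):
  Sigma^{-1} · (x - mu) = (0.4444, 2.1111).
  (x - mu)^T · [Sigma^{-1} · (x - mu)] = (-3)·(0.4444) + (2)·(2.1111) = 2.8889.

Step 4 — take square root: d = √(2.8889) ≈ 1.6997.

d(x, mu) = √(2.8889) ≈ 1.6997


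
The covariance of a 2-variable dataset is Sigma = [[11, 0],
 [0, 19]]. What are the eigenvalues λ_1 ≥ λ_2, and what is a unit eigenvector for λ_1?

Step 1 — characteristic polynomial of 2×2 Sigma:
  det(Sigma - λI) = λ² - trace · λ + det = 0.
  trace = 11 + 19 = 30, det = 11·19 - (0)² = 209.
Step 2 — discriminant:
  Δ = trace² - 4·det = 900 - 836 = 64.
Step 3 — eigenvalues:
  λ = (trace ± √Δ)/2 = (30 ± 8)/2,
  λ_1 = 19,  λ_2 = 11.

Step 4 — unit eigenvector for λ_1: Sigma is diagonal, so its eigenvectors are the coordinate axes. λ_1 = 19 is the diagonal entry on the second coordinate axis, hence
  v_1 = (0, 1) (||v_1|| = 1).

λ_1 = 19,  λ_2 = 11;  v_1 ≈ (0, 1)


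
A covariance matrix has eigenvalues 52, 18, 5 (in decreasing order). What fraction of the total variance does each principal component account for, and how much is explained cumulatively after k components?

Step 1 — total variance = trace(Sigma) = Σ λ_i = 52 + 18 + 5 = 75.

Step 2 — fraction explained by component i = λ_i / Σ λ:
  PC1: 52/75 = 0.6933
  PC2: 18/75 = 0.24
  PC3: 5/75 = 0.0667

Step 3 — cumulative fraction after k components = (λ_1 + ... + λ_k) / Σ λ:
  k = 1: 52/75 = 0.6933
  k = 2: (52 + 18)/75 = 70/75 = 0.9333
  k = 3: (52 + 18 + 5)/75 = 75/75 = 1

Summary (fraction, with percent):

explained: PC1 0.6933 (69.33%), PC2 0.24 (24%), PC3 0.0667 (6.67%);  cumulative: 0.6933, 0.9333, 1


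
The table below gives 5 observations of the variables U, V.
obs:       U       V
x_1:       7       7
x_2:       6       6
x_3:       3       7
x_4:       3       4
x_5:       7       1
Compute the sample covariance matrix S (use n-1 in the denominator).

Step 1 — column means:
  mean(U) = (7 + 6 + 3 + 3 + 7) / 5 = 26/5 = 5.2
  mean(V) = (7 + 6 + 7 + 4 + 1) / 5 = 25/5 = 5

Step 2 — sample covariance S[i,j] = (1/(n-1)) · Σ_k (x_{k,i} - mean_i) · (x_{k,j} - mean_j), with n-1 = 4.
  S[U,U] = ((1.8)·(1.8) + (0.8)·(0.8) + (-2.2)·(-2.2) + (-2.2)·(-2.2) + (1.8)·(1.8)) / 4 = 16.8/4 = 4.2
  S[U,V] = ((1.8)·(2) + (0.8)·(1) + (-2.2)·(2) + (-2.2)·(-1) + (1.8)·(-4)) / 4 = -5/4 = -1.25
  S[V,V] = ((2)·(2) + (1)·(1) + (2)·(2) + (-1)·(-1) + (-4)·(-4)) / 4 = 26/4 = 6.5

S is symmetric (S[j,i] = S[i,j]). Assembling:

S = [[4.2, -1.25],
 [-1.25, 6.5]]


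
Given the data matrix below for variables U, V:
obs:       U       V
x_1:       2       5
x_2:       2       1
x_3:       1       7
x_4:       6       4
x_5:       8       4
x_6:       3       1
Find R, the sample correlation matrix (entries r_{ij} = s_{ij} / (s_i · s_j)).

Step 1 — column means:
  mean(U) = (2 + 2 + 1 + 6 + 8 + 3) / 6 = 22/6 = 3.6667
  mean(V) = (5 + 1 + 7 + 4 + 4 + 1) / 6 = 22/6 = 3.6667

Step 2 — sample variances and covariances s[i,j] = (1/(n-1)) · Σ_k (x_{k,i} - mean_i) · (x_{k,j} - mean_j), with n-1 = 5:
  s[U,U] = ((-1.6667)·(-1.6667) + (-1.6667)·(-1.6667) + (-2.6667)·(-2.6667) + (2.3333)·(2.3333) + (4.3333)·(4.3333) + (-0.6667)·(-0.6667)) / 5 = 37.3333/5 = 7.4667
  s[U,V] = ((-1.6667)·(1.3333) + (-1.6667)·(-2.6667) + (-2.6667)·(3.3333) + (2.3333)·(0.3333) + (4.3333)·(0.3333) + (-0.6667)·(-2.6667)) / 5 = -2.6667/5 = -0.5333
  s[V,V] = ((1.3333)·(1.3333) + (-2.6667)·(-2.6667) + (3.3333)·(3.3333) + (0.3333)·(0.3333) + (0.3333)·(0.3333) + (-2.6667)·(-2.6667)) / 5 = 27.3333/5 = 5.4667
  Sample standard deviations s_i = √(s[i,i]):
  s(U) = √(7.4667) = 2.7325
  s(V) = √(5.4667) = 2.3381

Step 3 — r_{ij} = s_{ij} / (s_i · s_j):
  r[U,U] = 1 (diagonal).
  r[U,V] = -0.5333 / (2.7325 · 2.3381) = -0.5333 / 6.3889 = -0.0835
  r[V,V] = 1 (diagonal).

R is symmetric with unit diagonal. Assembling:

R = [[1, -0.0835],
 [-0.0835, 1]]


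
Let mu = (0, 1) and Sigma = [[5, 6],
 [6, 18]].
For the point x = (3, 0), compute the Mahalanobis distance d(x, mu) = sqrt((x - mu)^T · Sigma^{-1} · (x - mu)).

Step 1 — centre the observation: (x - mu) = (3, -1).

Step 2 — invert Sigma. det(Sigma) = 5·18 - (6)² = 54.
  Sigma^{-1} = (1/det) · [[d, -b], [-b, a]] = [[0.3333, -0.1111],
 [-0.1111, 0.0926]].

Step 3 — form the quadratic (x - mu)^T · Sigma^{-1} · (x - mu):
  Sigma^{-1} · (x - mu) = (1.1111, -0.4259).
  (x - mu)^T · [Sigma^{-1} · (x - mu)] = (3)·(1.1111) + (-1)·(-0.4259) = 3.7593.

Step 4 — take square root: d = √(3.7593) ≈ 1.9389.

d(x, mu) = √(3.7593) ≈ 1.9389


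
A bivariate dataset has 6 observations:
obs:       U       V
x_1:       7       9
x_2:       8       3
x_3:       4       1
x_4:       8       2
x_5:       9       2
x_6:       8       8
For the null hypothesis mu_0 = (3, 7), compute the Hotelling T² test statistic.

Step 1 — sample mean vector:
  mean(U) = (7 + 8 + 4 + 8 + 9 + 8) / 6 = 44/6 = 7.3333
  mean(V) = (9 + 3 + 1 + 2 + 2 + 8) / 6 = 25/6 = 4.1667
  x̄ = (7.3333, 4.1667),  deviation x̄ - mu_0 = (7.3333, 4.1667) - (3, 7) = (4.3333, -2.8333).

Step 2 — sample covariance matrix, S[i,j] = (1/(n-1)) · Σ_k (x_{k,i} - mean_i) · (x_{k,j} - mean_j), divisor n-1 = 5:
  S[U,U] = ((-0.3333)·(-0.3333) + (0.6667)·(0.6667) + (-3.3333)·(-3.3333) + (0.6667)·(0.6667) + (1.6667)·(1.6667) + (0.6667)·(0.6667)) / 5 = 15.3333/5 = 3.0667
  S[U,V] = ((-0.3333)·(4.8333) + (0.6667)·(-1.1667) + (-3.3333)·(-3.1667) + (0.6667)·(-2.1667) + (1.6667)·(-2.1667) + (0.6667)·(3.8333)) / 5 = 5.6667/5 = 1.1333
  S[V,V] = ((4.8333)·(4.8333) + (-1.1667)·(-1.1667) + (-3.1667)·(-3.1667) + (-2.1667)·(-2.1667) + (-2.1667)·(-2.1667) + (3.8333)·(3.8333)) / 5 = 58.8333/5 = 11.7667
  S = [[3.0667, 1.1333],
 [1.1333, 11.7667]].

Step 3 — invert S. det(S) = 3.0667·11.7667 - (1.1333)² = 34.8.
  S^{-1} = (1/det) · [[d, -b], [-b, a]] = [[0.3381, -0.0326],
 [-0.0326, 0.0881]].

Step 4 — quadratic form (x̄ - mu_0)^T · S^{-1} · (x̄ - mu_0):
  S^{-1} · (x̄ - mu_0) = (1.5575, -0.3908),
  (x̄ - mu_0)^T · [...] = (4.3333)·(1.5575) + (-2.8333)·(-0.3908) = 7.8563.

Step 5 — scale by n: T² = 6 · 7.8563 = 47.1379.

T² ≈ 47.1379


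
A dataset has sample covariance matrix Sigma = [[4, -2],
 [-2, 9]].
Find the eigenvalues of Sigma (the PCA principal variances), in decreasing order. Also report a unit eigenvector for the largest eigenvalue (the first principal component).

Step 1 — characteristic polynomial of 2×2 Sigma:
  det(Sigma - λI) = λ² - trace · λ + det = 0.
  trace = 4 + 9 = 13, det = 4·9 - (-2)² = 32.
Step 2 — discriminant:
  Δ = trace² - 4·det = 169 - 128 = 41.
Step 3 — eigenvalues:
  λ = (trace ± √Δ)/2 = (13 ± 6.4031)/2,
  λ_1 = 9.7016,  λ_2 = 3.2984.

Step 4 — unit eigenvector for λ_1: solve (Sigma - λ_1 I)v = 0. First row:
  (4 - 9.7016)·v_x + (-2)·v_y = 0, i.e. (-5.7016)·v_x + (-2)·v_y = 0,
  so v ∝ (b, λ_1 - a) = (-2, 5.7016); multiply by -1 so the first entry is positive: u = (2, -5.7016).
  ||u|| = √((2)² + (-5.7016)²) = √(36.5078) ≈ 6.0422,
  v_1 = u/||u|| ≈ (0.331, -0.9436) (||v_1|| = 1).

λ_1 = 9.7016,  λ_2 = 3.2984;  v_1 ≈ (0.331, -0.9436)


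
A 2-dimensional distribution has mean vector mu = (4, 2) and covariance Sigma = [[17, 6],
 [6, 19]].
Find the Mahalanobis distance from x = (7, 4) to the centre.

Step 1 — centre the observation: (x - mu) = (3, 2).

Step 2 — invert Sigma. det(Sigma) = 17·19 - (6)² = 287.
  Sigma^{-1} = (1/det) · [[d, -b], [-b, a]] = [[0.0662, -0.0209],
 [-0.0209, 0.0592]].

Step 3 — form the quadratic (x - mu)^T · Sigma^{-1} · (x - mu):
  Sigma^{-1} · (x - mu) = (0.1568, 0.0557).
  (x - mu)^T · [Sigma^{-1} · (x - mu)] = (3)·(0.1568) + (2)·(0.0557) = 0.5819.

Step 4 — take square root: d = √(0.5819) ≈ 0.7628.

d(x, mu) = √(0.5819) ≈ 0.7628


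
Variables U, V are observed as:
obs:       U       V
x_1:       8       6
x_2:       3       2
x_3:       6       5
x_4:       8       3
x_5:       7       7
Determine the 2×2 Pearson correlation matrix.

Step 1 — column means:
  mean(U) = (8 + 3 + 6 + 8 + 7) / 5 = 32/5 = 6.4
  mean(V) = (6 + 2 + 5 + 3 + 7) / 5 = 23/5 = 4.6

Step 2 — sample variances and covariances s[i,j] = (1/(n-1)) · Σ_k (x_{k,i} - mean_i) · (x_{k,j} - mean_j), with n-1 = 4:
  s[U,U] = ((1.6)·(1.6) + (-3.4)·(-3.4) + (-0.4)·(-0.4) + (1.6)·(1.6) + (0.6)·(0.6)) / 4 = 17.2/4 = 4.3
  s[U,V] = ((1.6)·(1.4) + (-3.4)·(-2.6) + (-0.4)·(0.4) + (1.6)·(-1.6) + (0.6)·(2.4)) / 4 = 9.8/4 = 2.45
  s[V,V] = ((1.4)·(1.4) + (-2.6)·(-2.6) + (0.4)·(0.4) + (-1.6)·(-1.6) + (2.4)·(2.4)) / 4 = 17.2/4 = 4.3
  Sample standard deviations s_i = √(s[i,i]):
  s(U) = √(4.3) = 2.0736
  s(V) = √(4.3) = 2.0736

Step 3 — r_{ij} = s_{ij} / (s_i · s_j):
  r[U,U] = 1 (diagonal).
  r[U,V] = 2.45 / (2.0736 · 2.0736) = 2.45 / 4.3 = 0.5698
  r[V,V] = 1 (diagonal).

R is symmetric with unit diagonal. Assembling:

R = [[1, 0.5698],
 [0.5698, 1]]


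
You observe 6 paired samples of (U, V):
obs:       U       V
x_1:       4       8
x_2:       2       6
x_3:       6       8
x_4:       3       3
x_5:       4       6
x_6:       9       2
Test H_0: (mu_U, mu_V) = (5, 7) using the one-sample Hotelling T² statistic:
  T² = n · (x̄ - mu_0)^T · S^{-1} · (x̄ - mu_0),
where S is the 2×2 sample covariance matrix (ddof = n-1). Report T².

Step 1 — sample mean vector:
  mean(U) = (4 + 2 + 6 + 3 + 4 + 9) / 6 = 28/6 = 4.6667
  mean(V) = (8 + 6 + 8 + 3 + 6 + 2) / 6 = 33/6 = 5.5
  x̄ = (4.6667, 5.5),  deviation x̄ - mu_0 = (4.6667, 5.5) - (5, 7) = (-0.3333, -1.5).

Step 2 — sample covariance matrix, S[i,j] = (1/(n-1)) · Σ_k (x_{k,i} - mean_i) · (x_{k,j} - mean_j), divisor n-1 = 5:
  S[U,U] = ((-0.6667)·(-0.6667) + (-2.6667)·(-2.6667) + (1.3333)·(1.3333) + (-1.6667)·(-1.6667) + (-0.6667)·(-0.6667) + (4.3333)·(4.3333)) / 5 = 31.3333/5 = 6.2667
  S[U,V] = ((-0.6667)·(2.5) + (-2.6667)·(0.5) + (1.3333)·(2.5) + (-1.6667)·(-2.5) + (-0.6667)·(0.5) + (4.3333)·(-3.5)) / 5 = -11/5 = -2.2
  S[V,V] = ((2.5)·(2.5) + (0.5)·(0.5) + (2.5)·(2.5) + (-2.5)·(-2.5) + (0.5)·(0.5) + (-3.5)·(-3.5)) / 5 = 31.5/5 = 6.3
  S = [[6.2667, -2.2],
 [-2.2, 6.3]].

Step 3 — invert S. det(S) = 6.2667·6.3 - (-2.2)² = 34.64.
  S^{-1} = (1/det) · [[d, -b], [-b, a]] = [[0.1819, 0.0635],
 [0.0635, 0.1809]].

Step 4 — quadratic form (x̄ - mu_0)^T · S^{-1} · (x̄ - mu_0):
  S^{-1} · (x̄ - mu_0) = (-0.1559, -0.2925),
  (x̄ - mu_0)^T · [...] = (-0.3333)·(-0.1559) + (-1.5)·(-0.2925) = 0.4908.

Step 5 — scale by n: T² = 6 · 0.4908 = 2.9446.

T² ≈ 2.9446


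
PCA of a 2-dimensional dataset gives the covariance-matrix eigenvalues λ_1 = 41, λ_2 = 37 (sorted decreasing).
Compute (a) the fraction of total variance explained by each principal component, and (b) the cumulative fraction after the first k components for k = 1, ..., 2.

Step 1 — total variance = trace(Sigma) = Σ λ_i = 41 + 37 = 78.

Step 2 — fraction explained by component i = λ_i / Σ λ:
  PC1: 41/78 = 0.5256
  PC2: 37/78 = 0.4744

Step 3 — cumulative fraction after k components = (λ_1 + ... + λ_k) / Σ λ:
  k = 1: 41/78 = 0.5256
  k = 2: (41 + 37)/78 = 78/78 = 1

Summary (fraction, with percent):

explained: PC1 0.5256 (52.56%), PC2 0.4744 (47.44%);  cumulative: 0.5256, 1


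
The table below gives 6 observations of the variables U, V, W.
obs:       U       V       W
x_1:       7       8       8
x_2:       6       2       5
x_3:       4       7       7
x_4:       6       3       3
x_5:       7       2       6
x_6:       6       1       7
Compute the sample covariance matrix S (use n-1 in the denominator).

Step 1 — column means:
  mean(U) = (7 + 6 + 4 + 6 + 7 + 6) / 6 = 36/6 = 6
  mean(V) = (8 + 2 + 7 + 3 + 2 + 1) / 6 = 23/6 = 3.8333
  mean(W) = (8 + 5 + 7 + 3 + 6 + 7) / 6 = 36/6 = 6

Step 2 — sample covariance S[i,j] = (1/(n-1)) · Σ_k (x_{k,i} - mean_i) · (x_{k,j} - mean_j), with n-1 = 5.
  S[U,U] = ((1)·(1) + (0)·(0) + (-2)·(-2) + (0)·(0) + (1)·(1) + (0)·(0)) / 5 = 6/5 = 1.2
  S[U,V] = ((1)·(4.1667) + (0)·(-1.8333) + (-2)·(3.1667) + (0)·(-0.8333) + (1)·(-1.8333) + (0)·(-2.8333)) / 5 = -4/5 = -0.8
  S[U,W] = ((1)·(2) + (0)·(-1) + (-2)·(1) + (0)·(-3) + (1)·(0) + (0)·(1)) / 5 = 0/5 = 0
  S[V,V] = ((4.1667)·(4.1667) + (-1.8333)·(-1.8333) + (3.1667)·(3.1667) + (-0.8333)·(-0.8333) + (-1.8333)·(-1.8333) + (-2.8333)·(-2.8333)) / 5 = 42.8333/5 = 8.5667
  S[V,W] = ((4.1667)·(2) + (-1.8333)·(-1) + (3.1667)·(1) + (-0.8333)·(-3) + (-1.8333)·(0) + (-2.8333)·(1)) / 5 = 13/5 = 2.6
  S[W,W] = ((2)·(2) + (-1)·(-1) + (1)·(1) + (-3)·(-3) + (0)·(0) + (1)·(1)) / 5 = 16/5 = 3.2

S is symmetric (S[j,i] = S[i,j]). Assembling:

S = [[1.2, -0.8, 0],
 [-0.8, 8.5667, 2.6],
 [0, 2.6, 3.2]]


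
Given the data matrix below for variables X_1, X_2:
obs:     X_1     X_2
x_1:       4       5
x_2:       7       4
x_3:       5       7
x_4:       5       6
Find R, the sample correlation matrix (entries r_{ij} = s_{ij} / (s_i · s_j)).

Step 1 — column means:
  mean(X_1) = (4 + 7 + 5 + 5) / 4 = 21/4 = 5.25
  mean(X_2) = (5 + 4 + 7 + 6) / 4 = 22/4 = 5.5

Step 2 — sample variances and covariances s[i,j] = (1/(n-1)) · Σ_k (x_{k,i} - mean_i) · (x_{k,j} - mean_j), with n-1 = 3:
  s[X_1,X_1] = ((-1.25)·(-1.25) + (1.75)·(1.75) + (-0.25)·(-0.25) + (-0.25)·(-0.25)) / 3 = 4.75/3 = 1.5833
  s[X_1,X_2] = ((-1.25)·(-0.5) + (1.75)·(-1.5) + (-0.25)·(1.5) + (-0.25)·(0.5)) / 3 = -2.5/3 = -0.8333
  s[X_2,X_2] = ((-0.5)·(-0.5) + (-1.5)·(-1.5) + (1.5)·(1.5) + (0.5)·(0.5)) / 3 = 5/3 = 1.6667
  Sample standard deviations s_i = √(s[i,i]):
  s(X_1) = √(1.5833) = 1.2583
  s(X_2) = √(1.6667) = 1.291

Step 3 — r_{ij} = s_{ij} / (s_i · s_j):
  r[X_1,X_1] = 1 (diagonal).
  r[X_1,X_2] = -0.8333 / (1.2583 · 1.291) = -0.8333 / 1.6245 = -0.513
  r[X_2,X_2] = 1 (diagonal).

R is symmetric with unit diagonal. Assembling:

R = [[1, -0.513],
 [-0.513, 1]]


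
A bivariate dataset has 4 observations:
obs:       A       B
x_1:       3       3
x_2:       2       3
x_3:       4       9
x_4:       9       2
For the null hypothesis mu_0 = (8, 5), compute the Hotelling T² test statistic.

Step 1 — sample mean vector:
  mean(A) = (3 + 2 + 4 + 9) / 4 = 18/4 = 4.5
  mean(B) = (3 + 3 + 9 + 2) / 4 = 17/4 = 4.25
  x̄ = (4.5, 4.25),  deviation x̄ - mu_0 = (4.5, 4.25) - (8, 5) = (-3.5, -0.75).

Step 2 — sample covariance matrix, S[i,j] = (1/(n-1)) · Σ_k (x_{k,i} - mean_i) · (x_{k,j} - mean_j), divisor n-1 = 3:
  S[A,A] = ((-1.5)·(-1.5) + (-2.5)·(-2.5) + (-0.5)·(-0.5) + (4.5)·(4.5)) / 3 = 29/3 = 9.6667
  S[A,B] = ((-1.5)·(-1.25) + (-2.5)·(-1.25) + (-0.5)·(4.75) + (4.5)·(-2.25)) / 3 = -7.5/3 = -2.5
  S[B,B] = ((-1.25)·(-1.25) + (-1.25)·(-1.25) + (4.75)·(4.75) + (-2.25)·(-2.25)) / 3 = 30.75/3 = 10.25
  S = [[9.6667, -2.5],
 [-2.5, 10.25]].

Step 3 — invert S. det(S) = 9.6667·10.25 - (-2.5)² = 92.8333.
  S^{-1} = (1/det) · [[d, -b], [-b, a]] = [[0.1104, 0.0269],
 [0.0269, 0.1041]].

Step 4 — quadratic form (x̄ - mu_0)^T · S^{-1} · (x̄ - mu_0):
  S^{-1} · (x̄ - mu_0) = (-0.4066, -0.1724),
  (x̄ - mu_0)^T · [...] = (-3.5)·(-0.4066) + (-0.75)·(-0.1724) = 1.5525.

Step 5 — scale by n: T² = 4 · 1.5525 = 6.2101.

T² ≈ 6.2101


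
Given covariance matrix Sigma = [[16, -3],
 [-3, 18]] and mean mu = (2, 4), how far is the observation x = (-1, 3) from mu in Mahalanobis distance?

Step 1 — centre the observation: (x - mu) = (-3, -1).

Step 2 — invert Sigma. det(Sigma) = 16·18 - (-3)² = 279.
  Sigma^{-1} = (1/det) · [[d, -b], [-b, a]] = [[0.0645, 0.0108],
 [0.0108, 0.0573]].

Step 3 — form the quadratic (x - mu)^T · Sigma^{-1} · (x - mu):
  Sigma^{-1} · (x - mu) = (-0.2043, -0.0896).
  (x - mu)^T · [Sigma^{-1} · (x - mu)] = (-3)·(-0.2043) + (-1)·(-0.0896) = 0.7025.

Step 4 — take square root: d = √(0.7025) ≈ 0.8382.

d(x, mu) = √(0.7025) ≈ 0.8382


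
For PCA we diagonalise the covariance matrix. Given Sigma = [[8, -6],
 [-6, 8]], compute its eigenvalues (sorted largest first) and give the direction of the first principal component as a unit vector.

Step 1 — characteristic polynomial of 2×2 Sigma:
  det(Sigma - λI) = λ² - trace · λ + det = 0.
  trace = 8 + 8 = 16, det = 8·8 - (-6)² = 28.
Step 2 — discriminant:
  Δ = trace² - 4·det = 256 - 112 = 144.
Step 3 — eigenvalues:
  λ = (trace ± √Δ)/2 = (16 ± 12)/2,
  λ_1 = 14,  λ_2 = 2.

Step 4 — unit eigenvector for λ_1: solve (Sigma - λ_1 I)v = 0. First row:
  (8 - 14)·v_x + (-6)·v_y = 0, i.e. (-6)·v_x + (-6)·v_y = 0,
  so v ∝ (b, λ_1 - a) = (-6, 6); multiply by -1 so the first entry is positive: u = (6, -6).
  ||u|| = √((6)² + (-6)²) = √(72) ≈ 8.4853,
  v_1 = u/||u|| ≈ (0.7071, -0.7071) (||v_1|| = 1).

λ_1 = 14,  λ_2 = 2;  v_1 ≈ (0.7071, -0.7071)


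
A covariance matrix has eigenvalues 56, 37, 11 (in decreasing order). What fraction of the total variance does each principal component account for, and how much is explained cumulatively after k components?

Step 1 — total variance = trace(Sigma) = Σ λ_i = 56 + 37 + 11 = 104.

Step 2 — fraction explained by component i = λ_i / Σ λ:
  PC1: 56/104 = 0.5385
  PC2: 37/104 = 0.3558
  PC3: 11/104 = 0.1058

Step 3 — cumulative fraction after k components = (λ_1 + ... + λ_k) / Σ λ:
  k = 1: 56/104 = 0.5385
  k = 2: (56 + 37)/104 = 93/104 = 0.8942
  k = 3: (56 + 37 + 11)/104 = 104/104 = 1

Summary (fraction, with percent):

explained: PC1 0.5385 (53.85%), PC2 0.3558 (35.58%), PC3 0.1058 (10.58%);  cumulative: 0.5385, 0.8942, 1


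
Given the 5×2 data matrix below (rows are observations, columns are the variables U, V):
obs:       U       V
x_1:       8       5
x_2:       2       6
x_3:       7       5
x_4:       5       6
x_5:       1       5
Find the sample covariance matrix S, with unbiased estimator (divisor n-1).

Step 1 — column means:
  mean(U) = (8 + 2 + 7 + 5 + 1) / 5 = 23/5 = 4.6
  mean(V) = (5 + 6 + 5 + 6 + 5) / 5 = 27/5 = 5.4

Step 2 — sample covariance S[i,j] = (1/(n-1)) · Σ_k (x_{k,i} - mean_i) · (x_{k,j} - mean_j), with n-1 = 4.
  S[U,U] = ((3.4)·(3.4) + (-2.6)·(-2.6) + (2.4)·(2.4) + (0.4)·(0.4) + (-3.6)·(-3.6)) / 4 = 37.2/4 = 9.3
  S[U,V] = ((3.4)·(-0.4) + (-2.6)·(0.6) + (2.4)·(-0.4) + (0.4)·(0.6) + (-3.6)·(-0.4)) / 4 = -2.2/4 = -0.55
  S[V,V] = ((-0.4)·(-0.4) + (0.6)·(0.6) + (-0.4)·(-0.4) + (0.6)·(0.6) + (-0.4)·(-0.4)) / 4 = 1.2/4 = 0.3

S is symmetric (S[j,i] = S[i,j]). Assembling:

S = [[9.3, -0.55],
 [-0.55, 0.3]]


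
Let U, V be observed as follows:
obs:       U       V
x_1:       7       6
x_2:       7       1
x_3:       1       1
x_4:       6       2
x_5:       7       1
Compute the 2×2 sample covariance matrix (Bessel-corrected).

Step 1 — column means:
  mean(U) = (7 + 7 + 1 + 6 + 7) / 5 = 28/5 = 5.6
  mean(V) = (6 + 1 + 1 + 2 + 1) / 5 = 11/5 = 2.2

Step 2 — sample covariance S[i,j] = (1/(n-1)) · Σ_k (x_{k,i} - mean_i) · (x_{k,j} - mean_j), with n-1 = 4.
  S[U,U] = ((1.4)·(1.4) + (1.4)·(1.4) + (-4.6)·(-4.6) + (0.4)·(0.4) + (1.4)·(1.4)) / 4 = 27.2/4 = 6.8
  S[U,V] = ((1.4)·(3.8) + (1.4)·(-1.2) + (-4.6)·(-1.2) + (0.4)·(-0.2) + (1.4)·(-1.2)) / 4 = 7.4/4 = 1.85
  S[V,V] = ((3.8)·(3.8) + (-1.2)·(-1.2) + (-1.2)·(-1.2) + (-0.2)·(-0.2) + (-1.2)·(-1.2)) / 4 = 18.8/4 = 4.7

S is symmetric (S[j,i] = S[i,j]). Assembling:

S = [[6.8, 1.85],
 [1.85, 4.7]]


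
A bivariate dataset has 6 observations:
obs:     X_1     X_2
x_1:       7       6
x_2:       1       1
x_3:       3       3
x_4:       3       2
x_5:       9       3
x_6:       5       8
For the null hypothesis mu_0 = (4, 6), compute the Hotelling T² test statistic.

Step 1 — sample mean vector:
  mean(X_1) = (7 + 1 + 3 + 3 + 9 + 5) / 6 = 28/6 = 4.6667
  mean(X_2) = (6 + 1 + 3 + 2 + 3 + 8) / 6 = 23/6 = 3.8333
  x̄ = (4.6667, 3.8333),  deviation x̄ - mu_0 = (4.6667, 3.8333) - (4, 6) = (0.6667, -2.1667).

Step 2 — sample covariance matrix, S[i,j] = (1/(n-1)) · Σ_k (x_{k,i} - mean_i) · (x_{k,j} - mean_j), divisor n-1 = 5:
  S[X_1,X_1] = ((2.3333)·(2.3333) + (-3.6667)·(-3.6667) + (-1.6667)·(-1.6667) + (-1.6667)·(-1.6667) + (4.3333)·(4.3333) + (0.3333)·(0.3333)) / 5 = 43.3333/5 = 8.6667
  S[X_1,X_2] = ((2.3333)·(2.1667) + (-3.6667)·(-2.8333) + (-1.6667)·(-0.8333) + (-1.6667)·(-1.8333) + (4.3333)·(-0.8333) + (0.3333)·(4.1667)) / 5 = 17.6667/5 = 3.5333
  S[X_2,X_2] = ((2.1667)·(2.1667) + (-2.8333)·(-2.8333) + (-0.8333)·(-0.8333) + (-1.8333)·(-1.8333) + (-0.8333)·(-0.8333) + (4.1667)·(4.1667)) / 5 = 34.8333/5 = 6.9667
  S = [[8.6667, 3.5333],
 [3.5333, 6.9667]].

Step 3 — invert S. det(S) = 8.6667·6.9667 - (3.5333)² = 47.8933.
  S^{-1} = (1/det) · [[d, -b], [-b, a]] = [[0.1455, -0.0738],
 [-0.0738, 0.181]].

Step 4 — quadratic form (x̄ - mu_0)^T · S^{-1} · (x̄ - mu_0):
  S^{-1} · (x̄ - mu_0) = (0.2568, -0.4413),
  (x̄ - mu_0)^T · [...] = (0.6667)·(0.2568) + (-2.1667)·(-0.4413) = 1.1273.

Step 5 — scale by n: T² = 6 · 1.1273 = 6.7636.

T² ≈ 6.7636


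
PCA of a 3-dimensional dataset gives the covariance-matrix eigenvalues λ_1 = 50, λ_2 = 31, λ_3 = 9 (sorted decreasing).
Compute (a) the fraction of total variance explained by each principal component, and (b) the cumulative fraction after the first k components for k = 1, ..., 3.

Step 1 — total variance = trace(Sigma) = Σ λ_i = 50 + 31 + 9 = 90.

Step 2 — fraction explained by component i = λ_i / Σ λ:
  PC1: 50/90 = 0.5556
  PC2: 31/90 = 0.3444
  PC3: 9/90 = 0.1

Step 3 — cumulative fraction after k components = (λ_1 + ... + λ_k) / Σ λ:
  k = 1: 50/90 = 0.5556
  k = 2: (50 + 31)/90 = 81/90 = 0.9
  k = 3: (50 + 31 + 9)/90 = 90/90 = 1

Summary (fraction, with percent):

explained: PC1 0.5556 (55.56%), PC2 0.3444 (34.44%), PC3 0.1 (10%);  cumulative: 0.5556, 0.9, 1


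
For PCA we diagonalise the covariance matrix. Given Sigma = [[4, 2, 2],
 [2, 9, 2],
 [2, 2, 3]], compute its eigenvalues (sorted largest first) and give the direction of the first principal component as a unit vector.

Step 1 — characteristic polynomial p(λ) = det(λI - Sigma) = λ³ - tr·λ² + c_1·λ - det, where tr = trace, c_1 = sum of the principal 2×2 minors, det = det(Sigma):
  tr = 4 + 9 + 3 = 16,
  c_1 = (4·9 - (2)²) + (4·3 - (2)²) + (9·3 - (2)²) = 32 + 8 + 23 = 63,
  det = 4·(9·3 - (2)²) - (2)·((2)·3 - (2)·(2)) + (2)·((2)·(2) - 9·(2)) = 4·(23) - (2)·(2) + (2)·(-14) = 60.
  So p(λ) = λ³ - 16λ² + 63λ - 60.
Step 2 — look for an integer root (rational root theorem: any rational root is an integer divisor of 60). Testing λ = 4:
  p(4) = 64 - 256 + 252 - 60 = 0  ✓
  Dividing out (λ - 4): p(λ) = (λ - 4)(λ² - 12λ + 15).
Step 3 — remaining eigenvalues from the quadratic λ² - 12λ + 15 = 0:
  Δ = 12² - 4·15 = 144 - 60 = 84,  λ = (12 ± √84)/2 = (12 ± 9.1652)/2 ≈ 10.5826 or 1.4174.
  Sorted: λ_1 = 10.5826,  λ_2 = 4,  λ_3 = 1.4174  (check: sum = 16 = tr ✓).

Step 4 — unit eigenvector for λ_1 ≈ 10.5826: v spans the null space of (Sigma - λ_1 I), whose rows are
  r_1 = (-6.5826, 2, 2),  r_2 = (2, -1.5826, 2),  r_3 = (2, 2, -7.5826).
  v is orthogonal to every row, so take v ∝ r_1 × r_2 = ((2)·(2) - (2)·(-1.5826), (2)·(2) - (-6.5826)·(2), (-6.5826)·(-1.5826) - (2)·(2)) ≈ (7.1652, 17.1652, 6.4174).
  Let u = (7.1652, 17.1652, 6.4174).
  ||u|| = √((7.1652)² + (17.1652)² + (6.4174)²) = √(387.1652) ≈ 19.6765,  v_1 = u/||u|| ≈ (0.3641, 0.8724, 0.3261) (||v_1|| = 1).

λ_1 = 10.5826,  λ_2 = 4,  λ_3 = 1.4174;  v_1 ≈ (0.3641, 0.8724, 0.3261)


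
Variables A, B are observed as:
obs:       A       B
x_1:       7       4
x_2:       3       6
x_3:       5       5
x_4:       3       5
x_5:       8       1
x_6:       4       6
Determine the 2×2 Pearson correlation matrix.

Step 1 — column means:
  mean(A) = (7 + 3 + 5 + 3 + 8 + 4) / 6 = 30/6 = 5
  mean(B) = (4 + 6 + 5 + 5 + 1 + 6) / 6 = 27/6 = 4.5

Step 2 — sample variances and covariances s[i,j] = (1/(n-1)) · Σ_k (x_{k,i} - mean_i) · (x_{k,j} - mean_j), with n-1 = 5:
  s[A,A] = ((2)·(2) + (-2)·(-2) + (0)·(0) + (-2)·(-2) + (3)·(3) + (-1)·(-1)) / 5 = 22/5 = 4.4
  s[A,B] = ((2)·(-0.5) + (-2)·(1.5) + (0)·(0.5) + (-2)·(0.5) + (3)·(-3.5) + (-1)·(1.5)) / 5 = -17/5 = -3.4
  s[B,B] = ((-0.5)·(-0.5) + (1.5)·(1.5) + (0.5)·(0.5) + (0.5)·(0.5) + (-3.5)·(-3.5) + (1.5)·(1.5)) / 5 = 17.5/5 = 3.5
  Sample standard deviations s_i = √(s[i,i]):
  s(A) = √(4.4) = 2.0976
  s(B) = √(3.5) = 1.8708

Step 3 — r_{ij} = s_{ij} / (s_i · s_j):
  r[A,A] = 1 (diagonal).
  r[A,B] = -3.4 / (2.0976 · 1.8708) = -3.4 / 3.9243 = -0.8664
  r[B,B] = 1 (diagonal).

R is symmetric with unit diagonal. Assembling:

R = [[1, -0.8664],
 [-0.8664, 1]]


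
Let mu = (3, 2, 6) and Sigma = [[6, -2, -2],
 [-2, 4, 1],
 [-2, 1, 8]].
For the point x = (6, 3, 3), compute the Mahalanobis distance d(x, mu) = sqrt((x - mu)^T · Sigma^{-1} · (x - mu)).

Step 1 — centre the observation: (x - mu) = (3, 1, -3).

Step 2 — invert Sigma (cofactor / det for 3×3, or solve directly):
  Sigma^{-1} = [[0.2123, 0.0959, 0.0411],
 [0.0959, 0.3014, -0.0137],
 [0.0411, -0.0137, 0.137]].

Step 3 — form the quadratic (x - mu)^T · Sigma^{-1} · (x - mu):
  Sigma^{-1} · (x - mu) = (0.6096, 0.6301, -0.3014).
  (x - mu)^T · [Sigma^{-1} · (x - mu)] = (3)·(0.6096) + (1)·(0.6301) + (-3)·(-0.3014) = 3.363.

Step 4 — take square root: d = √(3.363) ≈ 1.8339.

d(x, mu) = √(3.363) ≈ 1.8339


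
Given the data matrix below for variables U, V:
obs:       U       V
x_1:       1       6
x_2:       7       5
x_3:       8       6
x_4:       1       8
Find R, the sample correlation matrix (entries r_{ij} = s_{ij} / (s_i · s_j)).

Step 1 — column means:
  mean(U) = (1 + 7 + 8 + 1) / 4 = 17/4 = 4.25
  mean(V) = (6 + 5 + 6 + 8) / 4 = 25/4 = 6.25

Step 2 — sample variances and covariances s[i,j] = (1/(n-1)) · Σ_k (x_{k,i} - mean_i) · (x_{k,j} - mean_j), with n-1 = 3:
  s[U,U] = ((-3.25)·(-3.25) + (2.75)·(2.75) + (3.75)·(3.75) + (-3.25)·(-3.25)) / 3 = 42.75/3 = 14.25
  s[U,V] = ((-3.25)·(-0.25) + (2.75)·(-1.25) + (3.75)·(-0.25) + (-3.25)·(1.75)) / 3 = -9.25/3 = -3.0833
  s[V,V] = ((-0.25)·(-0.25) + (-1.25)·(-1.25) + (-0.25)·(-0.25) + (1.75)·(1.75)) / 3 = 4.75/3 = 1.5833
  Sample standard deviations s_i = √(s[i,i]):
  s(U) = √(14.25) = 3.7749
  s(V) = √(1.5833) = 1.2583

Step 3 — r_{ij} = s_{ij} / (s_i · s_j):
  r[U,U] = 1 (diagonal).
  r[U,V] = -3.0833 / (3.7749 · 1.2583) = -3.0833 / 4.75 = -0.6491
  r[V,V] = 1 (diagonal).

R is symmetric with unit diagonal. Assembling:

R = [[1, -0.6491],
 [-0.6491, 1]]


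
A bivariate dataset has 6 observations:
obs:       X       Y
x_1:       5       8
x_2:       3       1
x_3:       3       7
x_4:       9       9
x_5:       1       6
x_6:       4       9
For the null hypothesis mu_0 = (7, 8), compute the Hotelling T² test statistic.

Step 1 — sample mean vector:
  mean(X) = (5 + 3 + 3 + 9 + 1 + 4) / 6 = 25/6 = 4.1667
  mean(Y) = (8 + 1 + 7 + 9 + 6 + 9) / 6 = 40/6 = 6.6667
  x̄ = (4.1667, 6.6667),  deviation x̄ - mu_0 = (4.1667, 6.6667) - (7, 8) = (-2.8333, -1.3333).

Step 2 — sample covariance matrix, S[i,j] = (1/(n-1)) · Σ_k (x_{k,i} - mean_i) · (x_{k,j} - mean_j), divisor n-1 = 5:
  S[X,X] = ((0.8333)·(0.8333) + (-1.1667)·(-1.1667) + (-1.1667)·(-1.1667) + (4.8333)·(4.8333) + (-3.1667)·(-3.1667) + (-0.1667)·(-0.1667)) / 5 = 36.8333/5 = 7.3667
  S[X,Y] = ((0.8333)·(1.3333) + (-1.1667)·(-5.6667) + (-1.1667)·(0.3333) + (4.8333)·(2.3333) + (-3.1667)·(-0.6667) + (-0.1667)·(2.3333)) / 5 = 20.3333/5 = 4.0667
  S[Y,Y] = ((1.3333)·(1.3333) + (-5.6667)·(-5.6667) + (0.3333)·(0.3333) + (2.3333)·(2.3333) + (-0.6667)·(-0.6667) + (2.3333)·(2.3333)) / 5 = 45.3333/5 = 9.0667
  S = [[7.3667, 4.0667],
 [4.0667, 9.0667]].

Step 3 — invert S. det(S) = 7.3667·9.0667 - (4.0667)² = 50.2533.
  S^{-1} = (1/det) · [[d, -b], [-b, a]] = [[0.1804, -0.0809],
 [-0.0809, 0.1466]].

Step 4 — quadratic form (x̄ - mu_0)^T · S^{-1} · (x̄ - mu_0):
  S^{-1} · (x̄ - mu_0) = (-0.4033, 0.0338),
  (x̄ - mu_0)^T · [...] = (-2.8333)·(-0.4033) + (-1.3333)·(0.0338) = 1.0976.

Step 5 — scale by n: T² = 6 · 1.0976 = 6.5853.

T² ≈ 6.5853


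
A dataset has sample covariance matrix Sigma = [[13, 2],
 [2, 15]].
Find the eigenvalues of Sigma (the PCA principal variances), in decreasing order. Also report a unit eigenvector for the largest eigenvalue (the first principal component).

Step 1 — characteristic polynomial of 2×2 Sigma:
  det(Sigma - λI) = λ² - trace · λ + det = 0.
  trace = 13 + 15 = 28, det = 13·15 - (2)² = 191.
Step 2 — discriminant:
  Δ = trace² - 4·det = 784 - 764 = 20.
Step 3 — eigenvalues:
  λ = (trace ± √Δ)/2 = (28 ± 4.4721)/2,
  λ_1 = 16.2361,  λ_2 = 11.7639.

Step 4 — unit eigenvector for λ_1: solve (Sigma - λ_1 I)v = 0. First row:
  (13 - 16.2361)·v_x + (2)·v_y = 0, i.e. (-3.2361)·v_x + (2)·v_y = 0,
  so v ∝ (b, λ_1 - a) = (2, 3.2361) = u.
  ||u|| = √((2)² + (3.2361)²) = √(14.4721) ≈ 3.8042,
  v_1 = u/||u|| ≈ (0.5257, 0.8507) (||v_1|| = 1).

λ_1 = 16.2361,  λ_2 = 11.7639;  v_1 ≈ (0.5257, 0.8507)


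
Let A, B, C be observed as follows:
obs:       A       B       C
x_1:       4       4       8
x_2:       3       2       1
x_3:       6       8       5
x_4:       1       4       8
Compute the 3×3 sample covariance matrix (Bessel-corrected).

Step 1 — column means:
  mean(A) = (4 + 3 + 6 + 1) / 4 = 14/4 = 3.5
  mean(B) = (4 + 2 + 8 + 4) / 4 = 18/4 = 4.5
  mean(C) = (8 + 1 + 5 + 8) / 4 = 22/4 = 5.5

Step 2 — sample covariance S[i,j] = (1/(n-1)) · Σ_k (x_{k,i} - mean_i) · (x_{k,j} - mean_j), with n-1 = 3.
  S[A,A] = ((0.5)·(0.5) + (-0.5)·(-0.5) + (2.5)·(2.5) + (-2.5)·(-2.5)) / 3 = 13/3 = 4.3333
  S[A,B] = ((0.5)·(-0.5) + (-0.5)·(-2.5) + (2.5)·(3.5) + (-2.5)·(-0.5)) / 3 = 11/3 = 3.6667
  S[A,C] = ((0.5)·(2.5) + (-0.5)·(-4.5) + (2.5)·(-0.5) + (-2.5)·(2.5)) / 3 = -4/3 = -1.3333
  S[B,B] = ((-0.5)·(-0.5) + (-2.5)·(-2.5) + (3.5)·(3.5) + (-0.5)·(-0.5)) / 3 = 19/3 = 6.3333
  S[B,C] = ((-0.5)·(2.5) + (-2.5)·(-4.5) + (3.5)·(-0.5) + (-0.5)·(2.5)) / 3 = 7/3 = 2.3333
  S[C,C] = ((2.5)·(2.5) + (-4.5)·(-4.5) + (-0.5)·(-0.5) + (2.5)·(2.5)) / 3 = 33/3 = 11

S is symmetric (S[j,i] = S[i,j]). Assembling:

S = [[4.3333, 3.6667, -1.3333],
 [3.6667, 6.3333, 2.3333],
 [-1.3333, 2.3333, 11]]


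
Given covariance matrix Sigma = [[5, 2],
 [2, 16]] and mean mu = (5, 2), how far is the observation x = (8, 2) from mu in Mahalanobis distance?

Step 1 — centre the observation: (x - mu) = (3, 0).

Step 2 — invert Sigma. det(Sigma) = 5·16 - (2)² = 76.
  Sigma^{-1} = (1/det) · [[d, -b], [-b, a]] = [[0.2105, -0.0263],
 [-0.0263, 0.0658]].

Step 3 — form the quadratic (x - mu)^T · Sigma^{-1} · (x - mu):
  Sigma^{-1} · (x - mu) = (0.6316, -0.0789).
  (x - mu)^T · [Sigma^{-1} · (x - mu)] = (3)·(0.6316) + (0)·(-0.0789) = 1.8947.

Step 4 — take square root: d = √(1.8947) ≈ 1.3765.

d(x, mu) = √(1.8947) ≈ 1.3765


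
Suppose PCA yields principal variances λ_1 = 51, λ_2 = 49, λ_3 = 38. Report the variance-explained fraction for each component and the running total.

Step 1 — total variance = trace(Sigma) = Σ λ_i = 51 + 49 + 38 = 138.

Step 2 — fraction explained by component i = λ_i / Σ λ:
  PC1: 51/138 = 0.3696
  PC2: 49/138 = 0.3551
  PC3: 38/138 = 0.2754

Step 3 — cumulative fraction after k components = (λ_1 + ... + λ_k) / Σ λ:
  k = 1: 51/138 = 0.3696
  k = 2: (51 + 49)/138 = 100/138 = 0.7246
  k = 3: (51 + 49 + 38)/138 = 138/138 = 1

Summary (fraction, with percent):

explained: PC1 0.3696 (36.96%), PC2 0.3551 (35.51%), PC3 0.2754 (27.54%);  cumulative: 0.3696, 0.7246, 1


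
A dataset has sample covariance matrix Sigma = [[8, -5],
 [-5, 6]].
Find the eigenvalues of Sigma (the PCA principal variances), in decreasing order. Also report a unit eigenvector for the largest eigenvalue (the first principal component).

Step 1 — characteristic polynomial of 2×2 Sigma:
  det(Sigma - λI) = λ² - trace · λ + det = 0.
  trace = 8 + 6 = 14, det = 8·6 - (-5)² = 23.
Step 2 — discriminant:
  Δ = trace² - 4·det = 196 - 92 = 104.
Step 3 — eigenvalues:
  λ = (trace ± √Δ)/2 = (14 ± 10.198)/2,
  λ_1 = 12.099,  λ_2 = 1.901.

Step 4 — unit eigenvector for λ_1: solve (Sigma - λ_1 I)v = 0. First row:
  (8 - 12.099)·v_x + (-5)·v_y = 0, i.e. (-4.099)·v_x + (-5)·v_y = 0,
  so v ∝ (b, λ_1 - a) = (-5, 4.099); multiply by -1 so the first entry is positive: u = (5, -4.099).
  ||u|| = √((5)² + (-4.099)²) = √(41.802) ≈ 6.4654,
  v_1 = u/||u|| ≈ (0.7733, -0.634) (||v_1|| = 1).

λ_1 = 12.099,  λ_2 = 1.901;  v_1 ≈ (0.7733, -0.634)


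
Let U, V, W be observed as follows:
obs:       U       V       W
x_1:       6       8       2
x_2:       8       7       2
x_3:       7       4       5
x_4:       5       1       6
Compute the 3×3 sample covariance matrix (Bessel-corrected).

Step 1 — column means:
  mean(U) = (6 + 8 + 7 + 5) / 4 = 26/4 = 6.5
  mean(V) = (8 + 7 + 4 + 1) / 4 = 20/4 = 5
  mean(W) = (2 + 2 + 5 + 6) / 4 = 15/4 = 3.75

Step 2 — sample covariance S[i,j] = (1/(n-1)) · Σ_k (x_{k,i} - mean_i) · (x_{k,j} - mean_j), with n-1 = 3.
  S[U,U] = ((-0.5)·(-0.5) + (1.5)·(1.5) + (0.5)·(0.5) + (-1.5)·(-1.5)) / 3 = 5/3 = 1.6667
  S[U,V] = ((-0.5)·(3) + (1.5)·(2) + (0.5)·(-1) + (-1.5)·(-4)) / 3 = 7/3 = 2.3333
  S[U,W] = ((-0.5)·(-1.75) + (1.5)·(-1.75) + (0.5)·(1.25) + (-1.5)·(2.25)) / 3 = -4.5/3 = -1.5
  S[V,V] = ((3)·(3) + (2)·(2) + (-1)·(-1) + (-4)·(-4)) / 3 = 30/3 = 10
  S[V,W] = ((3)·(-1.75) + (2)·(-1.75) + (-1)·(1.25) + (-4)·(2.25)) / 3 = -19/3 = -6.3333
  S[W,W] = ((-1.75)·(-1.75) + (-1.75)·(-1.75) + (1.25)·(1.25) + (2.25)·(2.25)) / 3 = 12.75/3 = 4.25

S is symmetric (S[j,i] = S[i,j]). Assembling:

S = [[1.6667, 2.3333, -1.5],
 [2.3333, 10, -6.3333],
 [-1.5, -6.3333, 4.25]]
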